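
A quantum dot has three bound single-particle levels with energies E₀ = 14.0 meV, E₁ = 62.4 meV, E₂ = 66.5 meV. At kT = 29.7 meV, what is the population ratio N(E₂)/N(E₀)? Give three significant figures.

n₂/n₀ = exp[−(E₂−E₀)/kT] = exp(−(52.5 meV)/(29.7 meV)) = exp(-1.7677) = 0.171.

0.171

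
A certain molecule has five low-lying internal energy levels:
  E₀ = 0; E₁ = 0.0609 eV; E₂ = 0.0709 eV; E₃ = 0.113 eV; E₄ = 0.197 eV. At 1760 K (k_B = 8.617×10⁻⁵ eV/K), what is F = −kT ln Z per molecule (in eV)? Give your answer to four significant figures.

-0.1688 eV

k_BT = 8.617×10⁻⁵ × 1760 K = 0.151659 eV.
Eᵢ/kT = 0, 0.401559, 0.467496, 0.745093, 1.29897.
Z = Σ e^(−Eᵢ/kT) = e^(−0) + e^(−0.401559) + e^(−0.467496) + e^(−0.745093) + e^(−1.29897) = 1.00000 + 0.669276 + 0.626569 + 0.474690 + 0.272813 = 3.04335.
F = −kT ln Z = −0.151659 × ln(3.04335) = −0.151659 × 1.11296 = -0.1688 eV.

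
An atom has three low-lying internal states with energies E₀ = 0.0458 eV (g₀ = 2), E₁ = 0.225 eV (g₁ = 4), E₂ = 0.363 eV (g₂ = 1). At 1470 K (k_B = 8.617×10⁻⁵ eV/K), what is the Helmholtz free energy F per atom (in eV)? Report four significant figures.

k_BT = 8.617×10⁻⁵ × 1470 K = 0.126670 eV.
Eᵢ/kT = 0.361569, 1.77627, 2.86571.
Z = Σ gᵢe^(−Eᵢ/kT) = 2·e^(−0.361569) + 4·e^(−1.77627) + 1·e^(−2.86571) = 1.39317 + 0.677073 + 0.0569427 = 2.12719.
F = −kT ln Z = −0.126670 × ln(2.12719) = −0.126670 × 0.754802 = -0.09561 eV.

-0.09561 eV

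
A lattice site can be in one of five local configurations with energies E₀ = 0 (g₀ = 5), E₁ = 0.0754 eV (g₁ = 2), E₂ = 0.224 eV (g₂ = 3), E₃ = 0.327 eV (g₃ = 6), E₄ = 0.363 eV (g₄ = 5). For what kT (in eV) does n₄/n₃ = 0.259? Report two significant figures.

0.031 eV

n₄/n₃ = (g₄/g₃) exp[−(E₄−E₃)/kT] = 0.259.
⇒ (E₄−E₃)/kT = ln((5/6)/0.259) = ln(3.218) = 1.169.
kT = 0.036 eV / 1.169 = 0.031 eV.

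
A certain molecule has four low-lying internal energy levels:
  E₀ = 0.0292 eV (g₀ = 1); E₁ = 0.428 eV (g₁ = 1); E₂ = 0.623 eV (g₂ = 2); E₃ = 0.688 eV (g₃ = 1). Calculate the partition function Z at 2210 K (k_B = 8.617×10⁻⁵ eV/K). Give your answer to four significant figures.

Z = 1.066

k_BT = 8.617×10⁻⁵ × 2210 K = 0.190436 eV.
Eᵢ/kT = 0.153332, 2.24747, 3.27144, 3.61276.
Z = Σ gᵢe^(−Eᵢ/kT) = 1·e^(−0.153332) + 1·e^(−2.24747) + 2·e^(−3.27144) + 1·e^(−3.61276) = 0.857845 + 0.105666 + 0.0759035 + 0.0269773 = 1.06639.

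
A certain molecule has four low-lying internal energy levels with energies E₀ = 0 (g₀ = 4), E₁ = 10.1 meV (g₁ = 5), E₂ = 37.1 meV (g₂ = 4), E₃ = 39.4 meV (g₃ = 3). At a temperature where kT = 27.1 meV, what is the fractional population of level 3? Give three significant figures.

Eᵢ/kT = 0, 0.37269, 1.3690, 1.4539.
Z = Σ gᵢe^(−Eᵢ/kT) = 4·e^(−0) + 5·e^(−0.37269) + 4·e^(−1.3690) + 3·e^(−1.4539) = 4.0000 + 3.4444 + 1.0174 + 0.70097 = 9.1628.
P₃ = g₃ e^(−E₃/kT) / Z = 0.70097/9.1628 = 0.0765.

0.0765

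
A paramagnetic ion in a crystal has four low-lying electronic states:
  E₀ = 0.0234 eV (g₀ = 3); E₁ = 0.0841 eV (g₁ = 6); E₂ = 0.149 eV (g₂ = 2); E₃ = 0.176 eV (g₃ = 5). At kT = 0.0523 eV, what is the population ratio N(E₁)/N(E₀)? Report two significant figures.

0.63

n₁/n₀ = (g₁/g₀) exp[−(E₁−E₀)/kT] = (6/3) × exp(−(0.0607 eV)/(0.0523 eV)) = (6/3) × exp(-1.161) = 0.63.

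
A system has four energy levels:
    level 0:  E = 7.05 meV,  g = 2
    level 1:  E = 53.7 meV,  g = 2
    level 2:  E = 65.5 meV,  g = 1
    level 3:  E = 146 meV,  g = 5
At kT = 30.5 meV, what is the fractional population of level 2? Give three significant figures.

0.0559

Eᵢ/kT = 0.23115, 1.7607, 2.1475, 4.7869.
Z = Σ gᵢe^(−Eᵢ/kT) = 2·e^(−0.23115) + 2·e^(−1.7607) + 1·e^(−2.1475) + 5·e^(−4.7869) = 1.5872 + 0.34385 + 0.11678 + 0.041691 = 2.0895.
P₂ = g₂ e^(−E₂/kT) / Z = 0.11678/2.0895 = 0.0559.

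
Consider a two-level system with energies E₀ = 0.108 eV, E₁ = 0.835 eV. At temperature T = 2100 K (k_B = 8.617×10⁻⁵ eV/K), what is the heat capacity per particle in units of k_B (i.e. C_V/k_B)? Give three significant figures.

0.280

k_BT = 8.617×10⁻⁵ × 2100 K = 0.18096 eV.
Eᵢ/kT = 0.59682, 4.6143.
Z = Σ e^(−Eᵢ/kT) = e^(−0.59682) + e^(−4.6143) = 0.55056 + 0.0099091 = 0.56047.
⟨E⟩ = 0.12085 eV, ⟨E²⟩ = 0.023785 eV².
C_V/k_B = (⟨E²⟩ − ⟨E⟩²)/(kT)² = (0.023785 − 0.014605)/0.032747 = 0.280.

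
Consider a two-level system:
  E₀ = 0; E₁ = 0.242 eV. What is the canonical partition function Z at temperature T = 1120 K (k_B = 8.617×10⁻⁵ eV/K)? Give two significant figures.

k_BT = 8.617×10⁻⁵ × 1120 K = 0.09651 eV.
Eᵢ/kT = 0, 2.508.
Z = Σ e^(−Eᵢ/kT) = e^(−0) + e^(−2.508) = 1.000 + 0.08143 = 1.081.

Z = 1.1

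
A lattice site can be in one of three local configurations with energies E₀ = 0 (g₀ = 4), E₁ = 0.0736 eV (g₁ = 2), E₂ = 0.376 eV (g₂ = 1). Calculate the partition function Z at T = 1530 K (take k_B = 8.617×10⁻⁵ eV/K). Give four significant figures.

Z = 5.202

k_BT = 8.617×10⁻⁵ × 1530 K = 0.131840 eV.
Eᵢ/kT = 0, 0.558252, 2.85194.
Z = Σ gᵢe^(−Eᵢ/kT) = 4·e^(−0) + 2·e^(−0.558252) + 1·e^(−2.85194) = 4.00000 + 1.14442 + 0.0577322 = 5.20215.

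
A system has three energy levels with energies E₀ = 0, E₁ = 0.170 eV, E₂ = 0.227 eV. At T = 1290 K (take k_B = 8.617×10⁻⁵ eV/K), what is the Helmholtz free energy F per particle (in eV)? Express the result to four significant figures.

-0.03307 eV

k_BT = 8.617×10⁻⁵ × 1290 K = 0.111159 eV.
Eᵢ/kT = 0, 1.52934, 2.04212.
Z = Σ e^(−Eᵢ/kT) = e^(−0) + e^(−1.52934) + e^(−2.04212) = 1.00000 + 0.216679 + 0.129753 = 1.34643.
F = −kT ln Z = −0.111159 × ln(1.34643) = −0.111159 × 0.297457 = -0.03307 eV.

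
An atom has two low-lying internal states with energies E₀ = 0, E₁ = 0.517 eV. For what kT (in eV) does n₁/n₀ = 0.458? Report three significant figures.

n₁/n₀ = exp[−(E₁−E₀)/kT] = 0.458.
⇒ (E₁−E₀)/kT = ln(1/0.458) = ln(2.1834) = 0.78088.
kT = 0.517 eV / 0.78088 = 0.662 eV.

0.662 eV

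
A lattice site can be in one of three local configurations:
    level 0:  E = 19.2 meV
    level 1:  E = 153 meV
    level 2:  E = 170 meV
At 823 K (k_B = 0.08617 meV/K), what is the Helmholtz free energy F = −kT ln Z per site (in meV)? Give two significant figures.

2.2 meV

k_BT = 0.08617 × 823 K = 70.92 meV.
Eᵢ/kT = 0.2707, 2.157, 2.397.
Z = Σ e^(−Eᵢ/kT) = e^(−0.2707) + e^(−2.157) + e^(−2.397) = 0.7628 + 0.1157 + 0.09099 = 0.9695.
F = −kT ln Z = −70.92 × ln(0.9695) = −70.92 × -0.03097 = 2.2 meV.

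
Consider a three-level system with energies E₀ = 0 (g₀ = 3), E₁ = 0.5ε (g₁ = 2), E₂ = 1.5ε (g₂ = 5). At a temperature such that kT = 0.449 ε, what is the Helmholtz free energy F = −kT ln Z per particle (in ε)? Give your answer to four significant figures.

-0.6034 ε

Eᵢ/kT = 0, 1.11359, 3.34076.
Z = Σ gᵢe^(−Eᵢ/kT) = 3·e^(−0) + 2·e^(−1.11359) + 5·e^(−3.34076) = 3.00000 + 0.656756 + 0.177050 = 3.83381.
F = −kT ln Z = −0.449 × ln(3.83381) = −0.449 × 1.34386 = -0.6034 ε.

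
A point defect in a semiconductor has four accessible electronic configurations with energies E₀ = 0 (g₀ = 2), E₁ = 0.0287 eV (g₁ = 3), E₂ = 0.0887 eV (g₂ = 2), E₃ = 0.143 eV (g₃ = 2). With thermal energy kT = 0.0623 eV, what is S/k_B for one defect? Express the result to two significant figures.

2.0

Eᵢ/kT = 0, 0.4607, 1.424, 2.295.
Z = Σ gᵢe^(−Eᵢ/kT) = 2·e^(−0) + 3·e^(−0.4607) + 2·e^(−1.424) + 2·e^(−2.295) = 2.000 + 1.893 + 0.4815 + 0.2015 = 4.576.
⟨E⟩ = Σ EᵢPᵢ = 0.02750 eV.
S/k_B = ln Z + ⟨E⟩/kT = ln(4.576) + 0.02750/0.0623 = 1.521 + 0.4414 = 2.0.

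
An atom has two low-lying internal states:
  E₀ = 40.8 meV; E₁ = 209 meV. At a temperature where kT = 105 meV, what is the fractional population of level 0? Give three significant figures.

Eᵢ/kT = 0.38857, 1.9905.
Z = Σ e^(−Eᵢ/kT) = e^(−0.38857) + e^(−1.9905) = 0.67803 + 0.13663 = 0.81466.
P₀ = e^(−E₀/kT) / Z = 0.67803/0.81466 = 0.832.

0.832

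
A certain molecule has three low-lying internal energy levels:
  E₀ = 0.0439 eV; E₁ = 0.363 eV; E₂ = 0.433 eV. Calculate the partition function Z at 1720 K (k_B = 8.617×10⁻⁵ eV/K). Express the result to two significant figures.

Z = 0.88

k_BT = 8.617×10⁻⁵ × 1720 K = 0.1482 eV.
Eᵢ/kT = 0.2962, 2.449, 2.922.
Z = Σ e^(−Eᵢ/kT) = e^(−0.2962) + e^(−2.449) + e^(−2.922) = 0.7436 + 0.08638 + 0.05383 = 0.8838.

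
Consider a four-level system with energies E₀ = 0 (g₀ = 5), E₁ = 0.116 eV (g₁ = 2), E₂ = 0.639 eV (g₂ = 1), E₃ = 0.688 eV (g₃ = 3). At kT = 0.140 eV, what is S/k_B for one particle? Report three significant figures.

Eᵢ/kT = 0, 0.82857, 4.5643, 4.9143.
Z = Σ gᵢe^(−Eᵢ/kT) = 5·e^(−0) + 2·e^(−0.82857) + 1·e^(−4.5643) + 3·e^(−4.9143) = 5.0000 + 0.87335 + 0.010417 + 0.022023 = 5.9058.
⟨E⟩ = Σ EᵢPᵢ = 0.020847 eV.
S/k_B = ln Z + ⟨E⟩/kT = ln(5.9058) + 0.020847/0.140 = 1.7759 + 0.14891 = 1.92.

1.92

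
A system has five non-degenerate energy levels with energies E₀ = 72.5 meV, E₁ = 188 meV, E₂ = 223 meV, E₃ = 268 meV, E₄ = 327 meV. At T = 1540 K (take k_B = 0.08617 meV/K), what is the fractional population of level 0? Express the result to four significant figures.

k_BT = 0.08617 × 1540 K = 132.702 meV.
Eᵢ/kT = 0.546337, 1.41671, 1.68046, 2.01956, 2.46417.
Z = Σ e^(−Eᵢ/kT) = e^(−0.546337) + e^(−1.41671) + e^(−1.68046) + e^(−2.01956) + e^(−2.46417) = 0.579067 + 0.242511 + 0.186288 + 0.132714 + 0.0850794 = 1.22566.
P₀ = e^(−E₀/kT) / Z = 0.579067/1.22566 = 0.4725.

0.4725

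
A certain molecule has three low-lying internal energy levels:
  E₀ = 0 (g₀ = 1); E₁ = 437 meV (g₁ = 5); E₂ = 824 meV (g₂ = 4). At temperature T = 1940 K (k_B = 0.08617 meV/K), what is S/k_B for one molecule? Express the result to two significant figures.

k_BT = 0.08617 × 1940 K = 167.2 meV.
Eᵢ/kT = 0, 2.614, 4.928.
Z = Σ gᵢe^(−Eᵢ/kT) = 1·e^(−0) + 5·e^(−2.614) + 4·e^(−4.928) = 1.000 + 0.3662 + 0.02896 = 1.395.
⟨E⟩ = Σ EᵢPᵢ = 131.8 meV.
S/k_B = ln Z + ⟨E⟩/kT = ln(1.395) + 131.8/167.2 = 0.3329 + 0.7883 = 1.1.

1.1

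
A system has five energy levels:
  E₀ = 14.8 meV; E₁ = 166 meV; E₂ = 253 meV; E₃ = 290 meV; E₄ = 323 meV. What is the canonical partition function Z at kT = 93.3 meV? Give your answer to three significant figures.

Eᵢ/kT = 0.15863, 1.7792, 2.7117, 3.1083, 3.4620.
Z = Σ e^(−Eᵢ/kT) = e^(−0.15863) + e^(−1.7792) + e^(−2.7117) + e^(−3.1083) + e^(−3.4620) = 0.85331 + 0.16877 + 0.066424 + 0.044677 + 0.031367 = 1.1645.

Z = 1.16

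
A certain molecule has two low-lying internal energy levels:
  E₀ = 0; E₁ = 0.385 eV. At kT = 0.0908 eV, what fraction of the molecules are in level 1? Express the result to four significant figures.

Eᵢ/kT = 0, 4.24009.
Z = Σ e^(−Eᵢ/kT) = e^(−0) + e^(−4.24009) = 1.00000 + 0.0144063 = 1.01441.
P₁ = e^(−E₁/kT) / Z = 0.0144063/1.01441 = 0.01420.

0.01420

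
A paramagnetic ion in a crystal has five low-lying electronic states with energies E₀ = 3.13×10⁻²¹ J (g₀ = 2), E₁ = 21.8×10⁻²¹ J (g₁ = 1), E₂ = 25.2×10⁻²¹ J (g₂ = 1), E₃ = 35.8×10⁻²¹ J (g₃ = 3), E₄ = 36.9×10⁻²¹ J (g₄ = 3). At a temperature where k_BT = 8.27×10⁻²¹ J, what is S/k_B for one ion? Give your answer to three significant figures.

1.20

Eᵢ/kT = 0.37848, 2.6360, 3.0472, 4.3289, 4.4619.
Z = Σ gᵢe^(−Eᵢ/kT) = 2·e^(−0.37848) + 1·e^(−2.6360) + 1·e^(−3.0472) + 3·e^(−4.3289) + 3·e^(−4.4619) = 1.3698 + 0.071647 + 0.047492 + 0.039546 + 0.034621 = 1.5631.
⟨E⟩ = Σ EᵢPᵢ = 6.2308 ×10⁻²¹ J.
S/k_B = ln Z + ⟨E⟩/kT = ln(1.5631) + 6.2308/8.27 = 0.44667 + 0.75342 = 1.20.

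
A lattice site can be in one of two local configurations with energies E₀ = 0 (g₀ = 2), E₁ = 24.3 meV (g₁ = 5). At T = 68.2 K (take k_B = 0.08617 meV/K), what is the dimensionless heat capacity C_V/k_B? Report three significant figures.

k_BT = 0.08617 × 68.2 K = 5.8768 meV.
Eᵢ/kT = 0, 4.1349.
Z = Σ gᵢe^(−Eᵢ/kT) = 2·e^(−0) + 5·e^(−4.1349) = 2.0000 + 0.080021 = 2.0800.
⟨E⟩ = 0.93486 meV, ⟨E²⟩ = 22.717 meV².
C_V/k_B = (⟨E²⟩ − ⟨E⟩²)/(kT)² = (22.717 − 0.87396)/34.537 = 0.632.

0.632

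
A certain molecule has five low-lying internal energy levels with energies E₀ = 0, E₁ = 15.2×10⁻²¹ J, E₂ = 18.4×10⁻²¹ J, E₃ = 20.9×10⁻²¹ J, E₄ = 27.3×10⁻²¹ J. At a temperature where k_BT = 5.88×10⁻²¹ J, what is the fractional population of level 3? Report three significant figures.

0.0247

Eᵢ/kT = 0, 2.5850, 3.1293, 3.5544, 4.6429.
Z = Σ e^(−Eᵢ/kT) = e^(−0) + e^(−2.5850) + e^(−3.1293) + e^(−3.5544) + e^(−4.6429) = 1.0000 + 0.075396 + 0.043748 + 0.028599 + 0.0096297 = 1.1574.
P₃ = e^(−E₃/kT) / Z = 0.028599/1.1574 = 0.0247.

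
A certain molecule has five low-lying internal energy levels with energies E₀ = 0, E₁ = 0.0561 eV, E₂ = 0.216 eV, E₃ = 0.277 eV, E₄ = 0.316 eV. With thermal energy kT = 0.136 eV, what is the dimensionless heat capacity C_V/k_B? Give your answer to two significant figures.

0.54

Eᵢ/kT = 0, 0.4125, 1.588, 2.037, 2.324.
Z = Σ e^(−Eᵢ/kT) = e^(−0) + e^(−0.4125) + e^(−1.588) + e^(−2.037) + e^(−2.324) = 1.000 + 0.6620 + 0.2043 + 0.1304 + 0.09788 = 2.095.
⟨E⟩ = 0.07080 eV, ⟨E²⟩ = 0.01499 eV².
C_V/k_B = (⟨E²⟩ − ⟨E⟩²)/(kT)² = (0.01499 − 0.005013)/0.01850 = 0.54.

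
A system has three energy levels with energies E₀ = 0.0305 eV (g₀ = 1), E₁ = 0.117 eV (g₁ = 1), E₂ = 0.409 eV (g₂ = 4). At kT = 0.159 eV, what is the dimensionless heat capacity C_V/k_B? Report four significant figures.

Eᵢ/kT = 0.191824, 0.735849, 2.57233.
Z = Σ gᵢe^(−Eᵢ/kT) = 1·e^(−0.191824) + 1·e^(−0.735849) + 4·e^(−2.57233) = 0.825452 + 0.479099 + 0.305430 = 1.60998.
⟨E⟩ = 0.128046 eV, ⟨E²⟩ = 0.0362855 eV².
C_V/k_B = (⟨E²⟩ − ⟨E⟩²)/(kT)² = (0.0362855 − 0.0163958)/0.0252810 = 0.7867.

0.7867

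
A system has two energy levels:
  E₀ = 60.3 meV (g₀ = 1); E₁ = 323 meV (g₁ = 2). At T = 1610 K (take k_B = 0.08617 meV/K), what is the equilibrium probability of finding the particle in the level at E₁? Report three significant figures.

0.231

k_BT = 0.08617 × 1610 K = 138.73 meV.
Eᵢ/kT = 0.43466, 2.3283.
Z = Σ gᵢe^(−Eᵢ/kT) = 1·e^(−0.43466) + 2·e^(−2.3283) = 0.64748 + 0.19492 = 0.84240.
P₁ = g₁ e^(−E₁/kT) / Z = 0.19492/0.84240 = 0.231.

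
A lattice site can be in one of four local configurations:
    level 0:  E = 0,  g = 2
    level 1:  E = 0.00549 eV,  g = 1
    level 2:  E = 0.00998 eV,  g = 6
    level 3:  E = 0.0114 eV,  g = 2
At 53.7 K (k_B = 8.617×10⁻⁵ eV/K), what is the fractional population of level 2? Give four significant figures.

k_BT = 8.617×10⁻⁵ × 53.7 K = 0.00462733 eV.
Eᵢ/kT = 0, 1.18643, 2.15675, 2.46362.
Z = Σ gᵢe^(−Eᵢ/kT) = 2·e^(−0) + 1·e^(−1.18643) + 6·e^(−2.15675) + 2·e^(−2.46362) = 2.00000 + 0.305309 + 0.694203 + 0.170252 = 3.16976.
P₂ = g₂ e^(−E₂/kT) / Z = 0.694203/3.16976 = 0.2190.

0.2190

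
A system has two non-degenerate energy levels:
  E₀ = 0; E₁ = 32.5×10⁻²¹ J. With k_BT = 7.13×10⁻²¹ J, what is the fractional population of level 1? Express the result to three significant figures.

Eᵢ/kT = 0, 4.5582.
Z = Σ e^(−Eᵢ/kT) = e^(−0) + e^(−4.5582) = 1.0000 + 0.010481 = 1.0105.
P₁ = e^(−E₁/kT) / Z = 0.010481/1.0105 = 0.0104.

0.0104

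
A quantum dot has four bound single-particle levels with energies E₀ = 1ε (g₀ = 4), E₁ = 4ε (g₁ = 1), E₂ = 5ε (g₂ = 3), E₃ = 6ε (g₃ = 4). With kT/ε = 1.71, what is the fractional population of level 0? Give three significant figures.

Eᵢ/kT = 0.58480, 2.3392, 2.9240, 3.5088.
Z = Σ gᵢe^(−Eᵢ/kT) = 4·e^(−0.58480) + 1·e^(−2.3392) + 3·e^(−2.9240) + 4·e^(−3.5088) = 2.2289 + 0.096405 + 0.16116 + 0.11973 = 2.6062.
P₀ = g₀ e^(−E₀/kT) / Z = 2.2289/2.6062 = 0.855.

0.855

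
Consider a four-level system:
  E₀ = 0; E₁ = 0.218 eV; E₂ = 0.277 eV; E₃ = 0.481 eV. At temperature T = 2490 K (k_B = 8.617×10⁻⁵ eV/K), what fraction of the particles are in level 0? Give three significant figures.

0.574

k_BT = 8.617×10⁻⁵ × 2490 K = 0.21456 eV.
Eᵢ/kT = 0, 1.0160, 1.2910, 2.2418.
Z = Σ e^(−Eᵢ/kT) = e^(−0) + e^(−1.0160) + e^(−1.2910) + e^(−2.2418) = 1.0000 + 0.36204 + 0.27500 + 0.10627 = 1.7433.
P₀ = e^(−E₀/kT) / Z = 1.0000/1.7433 = 0.574.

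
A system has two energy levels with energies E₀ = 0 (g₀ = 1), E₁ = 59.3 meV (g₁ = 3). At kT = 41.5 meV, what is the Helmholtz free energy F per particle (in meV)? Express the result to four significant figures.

Eᵢ/kT = 0, 1.42892.
Z = Σ gᵢe^(−Eᵢ/kT) = 1·e^(−0) + 3·e^(−1.42892) = 1.00000 + 0.718703 = 1.71870.
F = −kT ln Z = −41.5 × ln(1.71870) = −41.5 × 0.541568 = -22.48 meV.

-22.48 meV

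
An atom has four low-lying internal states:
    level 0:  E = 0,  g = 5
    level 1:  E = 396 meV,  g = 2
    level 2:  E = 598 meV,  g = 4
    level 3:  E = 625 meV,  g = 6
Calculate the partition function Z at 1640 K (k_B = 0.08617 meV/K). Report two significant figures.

Z = 5.3

k_BT = 0.08617 × 1640 K = 141.3 meV.
Eᵢ/kT = 0, 2.803, 4.232, 4.423.
Z = Σ gᵢe^(−Eᵢ/kT) = 5·e^(−0) + 2·e^(−2.803) + 4·e^(−4.232) + 6·e^(−4.423) = 5.000 + 0.1213 + 0.05809 + 0.07199 = 5.251.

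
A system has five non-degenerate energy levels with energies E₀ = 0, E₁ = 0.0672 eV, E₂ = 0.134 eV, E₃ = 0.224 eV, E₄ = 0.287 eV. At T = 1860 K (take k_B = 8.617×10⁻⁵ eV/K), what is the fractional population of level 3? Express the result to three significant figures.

k_BT = 8.617×10⁻⁵ × 1860 K = 0.16028 eV.
Eᵢ/kT = 0, 0.41927, 0.83604, 1.3976, 1.7906.
Z = Σ e^(−Eᵢ/kT) = e^(−0) + e^(−0.41927) + e^(−0.83604) + e^(−1.3976) + e^(−1.7906) = 1.0000 + 0.65753 + 0.43342 + 0.24719 + 0.16686 = 2.5050.
P₃ = e^(−E₃/kT) / Z = 0.24719/2.5050 = 0.0987.

0.0987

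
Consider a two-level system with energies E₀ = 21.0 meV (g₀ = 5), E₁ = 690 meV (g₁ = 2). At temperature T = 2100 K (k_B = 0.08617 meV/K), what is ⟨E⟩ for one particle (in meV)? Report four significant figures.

k_BT = 0.08617 × 2100 K = 180.957 meV.
Eᵢ/kT = 0.116050, 3.81306.
Z = Σ gᵢe^(−Eᵢ/kT) = 5·e^(−0.116050) + 2·e^(−3.81306) = 4.45215 + 0.0441610 = 4.49631.
⟨E⟩ = Σ Eᵢ gᵢe^(−Eᵢ/kT) / Z = (21.0·4.45215 + 690·0.0441610) / 4.49631 = 27.57 meV.

27.57 meV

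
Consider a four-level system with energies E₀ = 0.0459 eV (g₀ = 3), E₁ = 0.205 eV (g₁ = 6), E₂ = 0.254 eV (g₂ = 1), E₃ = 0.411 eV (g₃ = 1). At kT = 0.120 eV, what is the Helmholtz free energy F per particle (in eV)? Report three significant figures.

Eᵢ/kT = 0.38250, 1.7083, 2.1167, 3.4250.
Z = Σ gᵢe^(−Eᵢ/kT) = 3·e^(−0.38250) + 6·e^(−1.7083) + 1·e^(−2.1167) + 1·e^(−3.4250) = 2.0465 + 1.0870 + 0.12043 + 0.032549 = 3.2865.
F = −kT ln Z = −0.120 × ln(3.2865) = −0.120 × 1.1898 = -0.143 eV.

-0.143 eV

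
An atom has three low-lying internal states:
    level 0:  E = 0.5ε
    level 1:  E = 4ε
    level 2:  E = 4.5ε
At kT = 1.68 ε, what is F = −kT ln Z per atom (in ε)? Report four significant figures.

Eᵢ/kT = 0.297619, 2.38095, 2.67857.
Z = Σ e^(−Eᵢ/kT) = e^(−0.297619) + e^(−2.38095) + e^(−2.67857) = 0.742584 + 0.0924627 + 0.0686613 = 0.903708.
F = −kT ln Z = −1.68 × ln(0.903708) = −1.68 × -0.101249 = 0.1701 ε.

0.1701 ε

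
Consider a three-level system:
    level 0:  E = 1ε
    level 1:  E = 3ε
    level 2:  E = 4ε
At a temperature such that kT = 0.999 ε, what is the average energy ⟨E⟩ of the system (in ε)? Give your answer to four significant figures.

1.354 ε

Eᵢ/kT = 1.00100, 3.00300, 4.00400.
Z = Σ e^(−Eᵢ/kT) = e^(−1.00100) + e^(−3.00300) + e^(−4.00400) = 0.367512 + 0.0496379 + 0.0182425 = 0.435392.
⟨E⟩ = Σ Eᵢ e^(−Eᵢ/kT) / Z = (1·0.367512 + 3·0.0496379 + 4·0.0182425) / 0.435392 = 1.354 ε.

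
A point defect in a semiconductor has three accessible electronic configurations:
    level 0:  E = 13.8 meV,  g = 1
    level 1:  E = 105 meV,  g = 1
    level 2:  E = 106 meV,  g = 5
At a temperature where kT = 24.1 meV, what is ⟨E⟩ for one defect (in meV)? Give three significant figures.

24.5 meV

Eᵢ/kT = 0.57261, 4.3568, 4.3983.
Z = Σ gᵢe^(−Eᵢ/kT) = 1·e^(−0.57261) + 1·e^(−4.3568) + 5·e^(−4.3983) = 0.56405 + 0.012819 + 0.061491 = 0.63836.
⟨E⟩ = Σ Eᵢ gᵢe^(−Eᵢ/kT) / Z = (13.8·0.56405 + 105·0.012819 + 106·0.061491) / 0.63836 = 24.5 meV.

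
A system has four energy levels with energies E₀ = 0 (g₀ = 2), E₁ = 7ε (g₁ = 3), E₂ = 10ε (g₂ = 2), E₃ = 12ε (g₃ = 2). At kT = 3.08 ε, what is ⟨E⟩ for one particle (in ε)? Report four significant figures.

Eᵢ/kT = 0, 2.27273, 3.24675, 3.89610.
Z = Σ gᵢe^(−Eᵢ/kT) = 2·e^(−0) + 3·e^(−2.27273) + 2·e^(−3.24675) + 2·e^(−3.89610) = 2.00000 + 0.309092 + 0.0778009 + 0.0406420 = 2.42753.
⟨E⟩ = Σ Eᵢ gᵢe^(−Eᵢ/kT) / Z = (0·2.00000 + 7·0.309092 + 10·0.0778009 + 12·0.0406420) / 2.42753 = 1.413 ε.

1.413 ε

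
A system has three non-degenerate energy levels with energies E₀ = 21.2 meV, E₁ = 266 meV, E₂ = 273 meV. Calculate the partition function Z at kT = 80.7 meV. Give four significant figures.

Z = 0.8399

Eᵢ/kT = 0.262701, 3.29616, 3.38290.
Z = Σ e^(−Eᵢ/kT) = e^(−0.262701) + e^(−3.29616) + e^(−3.38290) = 0.768972 + 0.0370251 + 0.0339489 = 0.839946.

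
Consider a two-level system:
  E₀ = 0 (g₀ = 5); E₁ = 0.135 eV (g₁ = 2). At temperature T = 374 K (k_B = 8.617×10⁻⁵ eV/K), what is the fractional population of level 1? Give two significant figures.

0.0060

k_BT = 8.617×10⁻⁵ × 374 K = 0.03223 eV.
Eᵢ/kT = 0, 4.189.
Z = Σ gᵢe^(−Eᵢ/kT) = 5·e^(−0) + 2·e^(−4.189) = 5.000 + 0.03032 = 5.030.
P₁ = g₁ e^(−E₁/kT) / Z = 0.03032/5.030 = 0.0060.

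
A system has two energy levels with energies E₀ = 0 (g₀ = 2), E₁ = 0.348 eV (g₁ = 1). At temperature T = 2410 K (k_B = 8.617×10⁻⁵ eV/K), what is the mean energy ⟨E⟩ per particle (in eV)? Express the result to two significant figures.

k_BT = 8.617×10⁻⁵ × 2410 K = 0.2077 eV.
Eᵢ/kT = 0, 1.675.
Z = Σ gᵢe^(−Eᵢ/kT) = 2·e^(−0) + 1·e^(−1.675) = 2.000 + 0.1873 = 2.187.
⟨E⟩ = Σ Eᵢ gᵢe^(−Eᵢ/kT) / Z = (0·2.000 + 0.348·0.1873) / 2.187 = 0.030 eV.

0.030 eV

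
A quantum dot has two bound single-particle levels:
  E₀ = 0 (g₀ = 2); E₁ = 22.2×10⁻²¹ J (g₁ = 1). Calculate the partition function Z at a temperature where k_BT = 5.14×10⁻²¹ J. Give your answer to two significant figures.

Eᵢ/kT = 0, 4.319.
Z = Σ gᵢe^(−Eᵢ/kT) = 2·e^(−0) + 1·e^(−4.319) = 2.000 + 0.01331 = 2.013.

Z = 2.0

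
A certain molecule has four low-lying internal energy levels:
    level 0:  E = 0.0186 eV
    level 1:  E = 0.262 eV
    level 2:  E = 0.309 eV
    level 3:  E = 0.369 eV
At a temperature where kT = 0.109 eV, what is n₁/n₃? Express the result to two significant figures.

n₁/n₃ = exp[−(E₁−E₃)/kT] = exp(−(-0.107 eV)/(0.109 eV)) = exp(0.9817) = 2.7.

2.7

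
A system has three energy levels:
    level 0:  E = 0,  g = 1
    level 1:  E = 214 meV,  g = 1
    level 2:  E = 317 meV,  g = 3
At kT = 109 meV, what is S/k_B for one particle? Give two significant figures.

Eᵢ/kT = 0, 1.963, 2.908.
Z = Σ gᵢe^(−Eᵢ/kT) = 1·e^(−0) + 1·e^(−1.963) + 3·e^(−2.908) = 1.000 + 0.1404 + 0.1638 = 1.304.
⟨E⟩ = Σ EᵢPᵢ = 62.86 meV.
S/k_B = ln Z + ⟨E⟩/kT = ln(1.304) + 62.86/109 = 0.2654 + 0.5767 = 0.84.

0.84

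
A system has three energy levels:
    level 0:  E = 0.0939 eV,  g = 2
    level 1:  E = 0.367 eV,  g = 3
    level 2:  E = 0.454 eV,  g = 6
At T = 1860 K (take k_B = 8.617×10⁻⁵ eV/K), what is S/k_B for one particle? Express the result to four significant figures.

1.898

k_BT = 8.617×10⁻⁵ × 1860 K = 0.160276 eV.
Eᵢ/kT = 0.585864, 2.28980, 2.83261.
Z = Σ gᵢe^(−Eᵢ/kT) = 2·e^(−0.585864) + 3·e^(−2.28980) + 6·e^(−2.83261) = 1.11325 + 0.303860 + 0.353154 = 1.77026.
⟨E⟩ = Σ EᵢPᵢ = 0.212614 eV.
S/k_B = ln Z + ⟨E⟩/kT = ln(1.77026) + 0.212614/0.160276 = 0.571126 + 1.32655 = 1.898.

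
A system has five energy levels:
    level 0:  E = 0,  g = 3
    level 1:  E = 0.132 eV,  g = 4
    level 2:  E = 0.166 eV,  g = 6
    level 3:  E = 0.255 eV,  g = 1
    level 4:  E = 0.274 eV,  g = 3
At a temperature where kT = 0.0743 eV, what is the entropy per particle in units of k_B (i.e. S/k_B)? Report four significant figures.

Eᵢ/kT = 0, 1.77658, 2.23419, 3.43203, 3.68775.
Z = Σ gᵢe^(−Eᵢ/kT) = 3·e^(−0) + 4·e^(−1.77658) + 6·e^(−2.23419) + 1·e^(−3.43203) + 3·e^(−3.68775) = 3.00000 + 0.676864 + 0.642473 + 0.0323213 + 0.0750848 = 4.42674.
⟨E⟩ = Σ EᵢPᵢ = 0.0507849 eV.
S/k_B = ln Z + ⟨E⟩/kT = ln(4.42674) + 0.0507849/0.0743 = 1.48766 + 0.683511 = 2.171.

2.171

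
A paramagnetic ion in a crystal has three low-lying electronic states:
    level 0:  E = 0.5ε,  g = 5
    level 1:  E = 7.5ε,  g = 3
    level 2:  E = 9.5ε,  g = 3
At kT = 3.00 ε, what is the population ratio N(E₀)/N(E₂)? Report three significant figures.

33.5

n₀/n₂ = (g₀/g₂) exp[−(E₀−E₂)/kT] = (5/3) × exp(−(-9.0ε)/(3.00ε)) = (5/3) × exp(3.0000) = 33.5.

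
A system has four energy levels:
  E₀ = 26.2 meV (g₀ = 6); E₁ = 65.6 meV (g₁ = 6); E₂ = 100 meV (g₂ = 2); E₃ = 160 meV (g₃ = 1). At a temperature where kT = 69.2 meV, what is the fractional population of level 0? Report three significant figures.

0.587

Eᵢ/kT = 0.37861, 0.94798, 1.4451, 2.3121.
Z = Σ gᵢe^(−Eᵢ/kT) = 6·e^(−0.37861) + 6·e^(−0.94798) + 2·e^(−1.4451) + 1·e^(−2.3121) = 4.1089 + 2.3251 + 0.47145 + 0.099053 = 7.0045.
P₀ = g₀ e^(−E₀/kT) / Z = 4.1089/7.0045 = 0.587.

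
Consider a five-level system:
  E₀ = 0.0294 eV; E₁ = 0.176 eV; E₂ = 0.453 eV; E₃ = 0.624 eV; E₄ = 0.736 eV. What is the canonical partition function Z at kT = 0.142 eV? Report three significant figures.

Z = 1.16

Eᵢ/kT = 0.20704, 1.2394, 3.1901, 4.3944, 5.1831.
Z = Σ e^(−Eᵢ/kT) = e^(−0.20704) + e^(−1.2394) + e^(−3.1901) + e^(−4.3944) + e^(−5.1831) = 0.81299 + 0.28956 + 0.041168 + 0.012346 + 0.0056106 = 1.1617.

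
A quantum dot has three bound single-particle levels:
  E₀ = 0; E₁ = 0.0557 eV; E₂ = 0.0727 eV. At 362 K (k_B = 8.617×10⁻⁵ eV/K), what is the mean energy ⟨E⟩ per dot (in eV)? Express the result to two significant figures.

0.013 eV

k_BT = 8.617×10⁻⁵ × 362 K = 0.03119 eV.
Eᵢ/kT = 0, 1.786, 2.331.
Z = Σ e^(−Eᵢ/kT) = e^(−0) + e^(−1.786) + e^(−2.331) = 1.000 + 0.1676 + 0.09720 = 1.265.
⟨E⟩ = Σ Eᵢ e^(−Eᵢ/kT) / Z = (0·1.000 + 0.0557·0.1676 + 0.0727·0.09720) / 1.265 = 0.013 eV.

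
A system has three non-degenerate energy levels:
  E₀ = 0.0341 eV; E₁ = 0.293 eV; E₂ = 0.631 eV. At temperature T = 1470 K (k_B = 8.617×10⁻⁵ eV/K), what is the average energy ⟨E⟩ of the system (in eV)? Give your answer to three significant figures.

k_BT = 8.617×10⁻⁵ × 1470 K = 0.12667 eV.
Eᵢ/kT = 0.26920, 2.3131, 4.9814.
Z = Σ e^(−Eᵢ/kT) = e^(−0.26920) + e^(−2.3131) + e^(−4.9814) = 0.76399 + 0.098954 + 0.0068644 = 0.86981.
⟨E⟩ = Σ Eᵢ e^(−Eᵢ/kT) / Z = (0.0341·0.76399 + 0.293·0.098954 + 0.631·0.0068644) / 0.86981 = 0.0683 eV.

0.0683 eV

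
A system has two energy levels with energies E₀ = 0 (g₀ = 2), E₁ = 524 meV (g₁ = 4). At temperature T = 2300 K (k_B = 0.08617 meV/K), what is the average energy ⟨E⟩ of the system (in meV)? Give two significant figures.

k_BT = 0.08617 × 2300 K = 198.2 meV.
Eᵢ/kT = 0, 2.644.
Z = Σ gᵢe^(−Eᵢ/kT) = 2·e^(−0) + 4·e^(−2.644) = 2.000 + 0.2843 = 2.284.
⟨E⟩ = Σ Eᵢ gᵢe^(−Eᵢ/kT) / Z = (0·2.000 + 524·0.2843) / 2.284 = 65 meV.

65 meV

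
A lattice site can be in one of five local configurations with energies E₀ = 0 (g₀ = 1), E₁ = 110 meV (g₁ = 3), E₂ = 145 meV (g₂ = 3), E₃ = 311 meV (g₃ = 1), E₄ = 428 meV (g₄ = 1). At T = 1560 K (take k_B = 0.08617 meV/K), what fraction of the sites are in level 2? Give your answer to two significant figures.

k_BT = 0.08617 × 1560 K = 134.4 meV.
Eᵢ/kT = 0, 0.8185, 1.079, 2.314, 3.185.
Z = Σ gᵢe^(−Eᵢ/kT) = 1·e^(−0) + 3·e^(−0.8185) + 3·e^(−1.079) + 1·e^(−2.314) + 1·e^(−3.185) = 1.000 + 1.323 + 1.020 + 0.09886 + 0.04138 = 3.483.
P₂ = g₂ e^(−E₂/kT) / Z = 1.020/3.483 = 0.29.

0.29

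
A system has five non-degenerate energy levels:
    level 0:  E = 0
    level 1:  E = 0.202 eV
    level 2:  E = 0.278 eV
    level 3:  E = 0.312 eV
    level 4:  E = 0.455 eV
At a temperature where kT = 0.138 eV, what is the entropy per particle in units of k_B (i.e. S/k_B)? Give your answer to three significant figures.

1.05

Eᵢ/kT = 0, 1.4638, 2.0145, 2.2609, 3.2971.
Z = Σ e^(−Eᵢ/kT) = e^(−0) + e^(−1.4638) + e^(−2.0145) + e^(−2.2609) + e^(−3.2971) = 1.0000 + 0.23136 + 0.13339 + 0.10426 + 0.036990 = 1.5060.
⟨E⟩ = Σ EᵢPᵢ = 0.088431 eV.
S/k_B = ln Z + ⟨E⟩/kT = ln(1.5060) + 0.088431/0.138 = 0.40946 + 0.64080 = 1.05.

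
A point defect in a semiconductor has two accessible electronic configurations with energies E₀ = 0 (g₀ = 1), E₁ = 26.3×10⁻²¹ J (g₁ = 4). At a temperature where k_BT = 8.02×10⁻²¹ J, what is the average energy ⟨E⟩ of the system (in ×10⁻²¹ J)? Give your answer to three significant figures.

3.44 ×10⁻²¹ J

Eᵢ/kT = 0, 3.2793.
Z = Σ gᵢe^(−Eᵢ/kT) = 1·e^(−0) + 4·e^(−3.2793) = 1.0000 + 0.15062 = 1.1506.
⟨E⟩ = Σ Eᵢ gᵢe^(−Eᵢ/kT) / Z = (0·1.0000 + 26.3·0.15062) / 1.1506 = 3.44 ×10⁻²¹ J.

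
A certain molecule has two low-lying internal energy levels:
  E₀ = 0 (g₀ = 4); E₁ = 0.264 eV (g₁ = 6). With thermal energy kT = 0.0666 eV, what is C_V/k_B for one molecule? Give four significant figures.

Eᵢ/kT = 0, 3.96396.
Z = Σ gᵢe^(−Eᵢ/kT) = 4·e^(−0) + 6·e^(−3.96396) = 4.00000 + 0.113927 = 4.11393.
⟨E⟩ = 0.00731095 eV, ⟨E²⟩ = 0.00193009 eV².
C_V/k_B = (⟨E²⟩ − ⟨E⟩²)/(kT)² = (0.00193009 − 0.0000534500)/0.00443556 = 0.4231.

0.4231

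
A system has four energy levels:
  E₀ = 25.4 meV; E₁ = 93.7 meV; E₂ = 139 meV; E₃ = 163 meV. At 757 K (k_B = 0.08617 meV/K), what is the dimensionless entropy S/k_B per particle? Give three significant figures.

k_BT = 0.08617 × 757 K = 65.231 meV.
Eᵢ/kT = 0.38939, 1.4364, 2.1309, 2.4988.
Z = Σ e^(−Eᵢ/kT) = e^(−0.38939) + e^(−1.4364) + e^(−2.1309) + e^(−2.4988) = 0.67747 + 0.23778 + 0.11873 + 0.082184 = 1.1162.
⟨E⟩ = Σ EᵢPᵢ = 62.164 meV.
S/k_B = ln Z + ⟨E⟩/kT = ln(1.1162) + 62.164/65.231 = 0.10993 + 0.95298 = 1.06.

1.06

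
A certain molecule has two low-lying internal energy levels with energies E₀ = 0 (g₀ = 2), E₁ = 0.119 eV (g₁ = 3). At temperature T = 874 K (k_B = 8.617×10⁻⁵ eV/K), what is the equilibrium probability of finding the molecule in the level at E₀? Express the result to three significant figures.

0.764

k_BT = 8.617×10⁻⁵ × 874 K = 0.075313 eV.
Eᵢ/kT = 0, 1.5801.
Z = Σ gᵢe^(−Eᵢ/kT) = 2·e^(−0) + 3·e^(−1.5801) = 2.0000 + 0.61786 = 2.6179.
P₀ = g₀ e^(−E₀/kT) / Z = 2.0000/2.6179 = 0.764.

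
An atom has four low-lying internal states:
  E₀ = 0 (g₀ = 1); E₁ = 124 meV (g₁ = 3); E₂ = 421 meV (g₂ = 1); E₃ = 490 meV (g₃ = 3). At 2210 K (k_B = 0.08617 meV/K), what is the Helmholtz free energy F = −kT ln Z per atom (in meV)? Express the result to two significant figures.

-200 meV

k_BT = 0.08617 × 2210 K = 190.4 meV.
Eᵢ/kT = 0, 0.6513, 2.211, 2.574.
Z = Σ gᵢe^(−Eᵢ/kT) = 1·e^(−0) + 3·e^(−0.6513) + 1·e^(−2.211) + 3·e^(−2.574) = 1.000 + 1.564 + 0.1096 + 0.2287 = 2.902.
F = −kT ln Z = −190.4 × ln(2.902) = −190.4 × 1.065 = -200 meV.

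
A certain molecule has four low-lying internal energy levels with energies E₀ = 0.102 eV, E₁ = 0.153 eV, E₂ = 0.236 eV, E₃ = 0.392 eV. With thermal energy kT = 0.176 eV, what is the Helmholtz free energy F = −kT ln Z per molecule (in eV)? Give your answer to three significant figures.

Eᵢ/kT = 0.57955, 0.86932, 1.3409, 2.2273.
Z = Σ e^(−Eᵢ/kT) = e^(−0.57955) + e^(−0.86932) + e^(−1.3409) + e^(−2.2273) = 0.56015 + 0.41924 + 0.26161 + 0.10782 = 1.3488.
F = −kT ln Z = −0.176 × ln(1.3488) = −0.176 × 0.29922 = -0.0527 eV.

-0.0527 eV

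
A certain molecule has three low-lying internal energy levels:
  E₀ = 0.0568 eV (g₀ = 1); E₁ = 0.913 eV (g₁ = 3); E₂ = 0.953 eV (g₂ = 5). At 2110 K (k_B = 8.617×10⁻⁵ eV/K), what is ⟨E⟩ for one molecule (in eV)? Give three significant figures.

k_BT = 8.617×10⁻⁵ × 2110 K = 0.18182 eV.
Eᵢ/kT = 0.31240, 5.0214, 5.2414.
Z = Σ gᵢe^(−Eᵢ/kT) = 1·e^(−0.31240) + 3·e^(−5.0214) + 5·e^(−5.2414) = 0.73169 + 0.019786 + 0.026464 = 0.77794.
⟨E⟩ = Σ Eᵢ gᵢe^(−Eᵢ/kT) / Z = (0.0568·0.73169 + 0.913·0.019786 + 0.953·0.026464) / 0.77794 = 0.109 eV.

0.109 eV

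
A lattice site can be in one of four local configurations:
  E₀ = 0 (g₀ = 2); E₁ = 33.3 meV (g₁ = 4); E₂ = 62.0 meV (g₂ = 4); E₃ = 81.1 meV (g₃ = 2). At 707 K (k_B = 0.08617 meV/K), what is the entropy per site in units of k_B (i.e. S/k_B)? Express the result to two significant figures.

k_BT = 0.08617 × 707 K = 60.92 meV.
Eᵢ/kT = 0, 0.5466, 1.018, 1.331.
Z = Σ gᵢe^(−Eᵢ/kT) = 2·e^(−0) + 4·e^(−0.5466) + 4·e^(−1.018) + 2·e^(−1.331) = 2.000 + 2.316 + 1.445 + 0.5284 = 6.289.
⟨E⟩ = Σ EᵢPᵢ = 33.32 meV.
S/k_B = ln Z + ⟨E⟩/kT = ln(6.289) + 33.32/60.92 = 1.839 + 0.5469 = 2.4.

2.4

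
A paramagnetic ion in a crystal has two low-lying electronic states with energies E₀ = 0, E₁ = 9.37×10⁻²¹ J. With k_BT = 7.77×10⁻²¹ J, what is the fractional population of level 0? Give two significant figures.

0.77

Eᵢ/kT = 0, 1.206.
Z = Σ e^(−Eᵢ/kT) = e^(−0) + e^(−1.206) = 1.000 + 0.2994 = 1.299.
P₀ = e^(−E₀/kT) / Z = 1.000/1.299 = 0.77.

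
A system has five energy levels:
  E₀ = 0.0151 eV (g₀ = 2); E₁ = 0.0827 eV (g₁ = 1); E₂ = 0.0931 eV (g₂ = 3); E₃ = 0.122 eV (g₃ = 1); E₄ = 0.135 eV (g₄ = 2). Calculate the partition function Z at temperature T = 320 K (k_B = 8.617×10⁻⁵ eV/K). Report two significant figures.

Z = 1.3

k_BT = 8.617×10⁻⁵ × 320 K = 0.02757 eV.
Eᵢ/kT = 0.5477, 3.000, 3.377, 4.425, 4.897.
Z = Σ gᵢe^(−Eᵢ/kT) = 2·e^(−0.5477) + 1·e^(−3.000) + 3·e^(−3.377) + 1·e^(−4.425) + 2·e^(−4.897) = 1.157 + 0.04979 + 0.1024 + 0.01197 + 0.01494 = 1.336.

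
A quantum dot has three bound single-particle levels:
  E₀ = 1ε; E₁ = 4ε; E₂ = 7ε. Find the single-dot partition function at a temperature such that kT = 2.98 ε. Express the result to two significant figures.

Z = 1.1

Eᵢ/kT = 0.3356, 1.342, 2.349.
Z = Σ e^(−Eᵢ/kT) = e^(−0.3356) + e^(−1.342) + e^(−2.349) = 0.7149 + 0.2613 + 0.09546 = 1.072.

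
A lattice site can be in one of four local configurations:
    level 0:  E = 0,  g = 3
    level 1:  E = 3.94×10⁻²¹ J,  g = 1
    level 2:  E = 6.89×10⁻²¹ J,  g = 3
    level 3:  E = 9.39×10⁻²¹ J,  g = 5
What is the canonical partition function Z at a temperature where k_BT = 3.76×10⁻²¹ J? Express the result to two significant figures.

Z = 4.2

Eᵢ/kT = 0, 1.048, 1.832, 2.497.
Z = Σ gᵢe^(−Eᵢ/kT) = 3·e^(−0) + 1·e^(−1.048) + 3·e^(−1.832) + 5·e^(−2.497) = 3.000 + 0.3506 + 0.4803 + 0.4117 = 4.243.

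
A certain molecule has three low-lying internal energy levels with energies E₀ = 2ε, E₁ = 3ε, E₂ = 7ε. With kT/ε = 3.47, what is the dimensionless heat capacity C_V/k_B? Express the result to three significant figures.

0.200

Eᵢ/kT = 0.57637, 0.86455, 2.0173.
Z = Σ e^(−Eᵢ/kT) = e^(−0.57637) + e^(−0.86455) + e^(−2.0173) = 0.56193 + 0.42124 + 0.13301 = 1.1162.
⟨E⟩ = 2.9732 ε, ⟨E²⟩ = 11.249 ε².
C_V/k_B = (⟨E²⟩ − ⟨E⟩²)/(kT)² = (11.249 − 8.8399)/12.041 = 0.200.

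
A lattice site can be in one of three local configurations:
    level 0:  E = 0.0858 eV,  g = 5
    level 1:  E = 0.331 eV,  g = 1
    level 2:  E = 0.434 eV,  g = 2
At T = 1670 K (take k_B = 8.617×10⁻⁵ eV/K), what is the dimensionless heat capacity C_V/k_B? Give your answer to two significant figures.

k_BT = 8.617×10⁻⁵ × 1670 K = 0.1439 eV.
Eᵢ/kT = 0.5962, 2.300, 3.016.
Z = Σ gᵢe^(−Eᵢ/kT) = 5·e^(−0.5962) + 1·e^(−2.300) + 2·e^(−3.016) = 2.755 + 0.1003 + 0.09799 = 2.953.
⟨E⟩ = 0.1057 eV, ⟨E²⟩ = 0.01684 eV².
C_V/k_B = (⟨E²⟩ − ⟨E⟩²)/(kT)² = (0.01684 − 0.01117)/0.02071 = 0.27.

0.27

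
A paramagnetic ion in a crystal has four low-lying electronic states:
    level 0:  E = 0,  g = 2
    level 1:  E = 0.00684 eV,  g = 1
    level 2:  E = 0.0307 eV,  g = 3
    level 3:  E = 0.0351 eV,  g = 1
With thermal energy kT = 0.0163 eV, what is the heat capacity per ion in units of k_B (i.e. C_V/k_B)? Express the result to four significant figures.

0.5197

Eᵢ/kT = 0, 0.419632, 1.88344, 2.15337.
Z = Σ gᵢe^(−Eᵢ/kT) = 2·e^(−0) + 1·e^(−0.419632) + 3·e^(−1.88344) + 1·e^(−2.15337) = 2.00000 + 0.657289 + 0.456198 + 0.116092 = 3.22958.
⟨E⟩ = 0.00699037 eV, ⟨E²⟩ = 0.000186941 eV².
C_V/k_B = (⟨E²⟩ − ⟨E⟩²)/(kT)² = (0.000186941 − 0.0000488653)/0.000265690 = 0.5197.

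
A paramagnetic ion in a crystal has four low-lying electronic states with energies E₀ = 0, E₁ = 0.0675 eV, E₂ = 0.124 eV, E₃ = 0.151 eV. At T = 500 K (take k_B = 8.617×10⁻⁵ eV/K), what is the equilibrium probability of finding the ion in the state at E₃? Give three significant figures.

0.0232

k_BT = 8.617×10⁻⁵ × 500 K = 0.043085 eV.
Eᵢ/kT = 0, 1.5667, 2.8780, 3.5047.
Z = Σ e^(−Eᵢ/kT) = e^(−0) + e^(−1.5667) + e^(−2.8780) + e^(−3.5047) = 1.0000 + 0.20873 + 0.056247 + 0.030056 = 1.2950.
P₃ = e^(−E₃/kT) / Z = 0.030056/1.2950 = 0.0232.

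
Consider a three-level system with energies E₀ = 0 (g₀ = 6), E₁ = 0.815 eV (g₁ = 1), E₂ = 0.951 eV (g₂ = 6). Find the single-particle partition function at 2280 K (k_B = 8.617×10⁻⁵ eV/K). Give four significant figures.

k_BT = 8.617×10⁻⁵ × 2280 K = 0.196468 eV.
Eᵢ/kT = 0, 4.14826, 4.84048.
Z = Σ gᵢe^(−Eᵢ/kT) = 6·e^(−0) + 1·e^(−4.14826) + 6·e^(−4.84048) = 6.00000 + 0.0157919 + 0.0474196 = 6.06321.

Z = 6.063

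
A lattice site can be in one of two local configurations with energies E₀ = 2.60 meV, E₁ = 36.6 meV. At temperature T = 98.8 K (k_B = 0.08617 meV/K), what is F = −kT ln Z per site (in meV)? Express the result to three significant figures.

k_BT = 0.08617 × 98.8 K = 8.5136 meV.
Eᵢ/kT = 0.30539, 4.2990.
Z = Σ e^(−Eᵢ/kT) = e^(−0.30539) + e^(−4.2990) = 0.73684 + 0.013582 = 0.75042.
F = −kT ln Z = −8.5136 × ln(0.75042) = −8.5136 × -0.28712 = 2.44 meV.

2.44 meV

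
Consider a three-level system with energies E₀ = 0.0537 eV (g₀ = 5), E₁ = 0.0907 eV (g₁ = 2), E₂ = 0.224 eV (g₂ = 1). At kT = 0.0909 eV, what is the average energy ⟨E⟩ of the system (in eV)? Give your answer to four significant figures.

0.06533 eV

Eᵢ/kT = 0.590759, 0.997800, 2.46425.
Z = Σ gᵢe^(−Eᵢ/kT) = 5·e^(−0.590759) + 2·e^(−0.997800) + 1·e^(−2.46425) = 2.76953 + 0.737379 + 0.0850726 = 3.59198.
⟨E⟩ = Σ Eᵢ gᵢe^(−Eᵢ/kT) / Z = (0.0537·2.76953 + 0.0907·0.737379 + 0.224·0.0850726) / 3.59198 = 0.06533 eV.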